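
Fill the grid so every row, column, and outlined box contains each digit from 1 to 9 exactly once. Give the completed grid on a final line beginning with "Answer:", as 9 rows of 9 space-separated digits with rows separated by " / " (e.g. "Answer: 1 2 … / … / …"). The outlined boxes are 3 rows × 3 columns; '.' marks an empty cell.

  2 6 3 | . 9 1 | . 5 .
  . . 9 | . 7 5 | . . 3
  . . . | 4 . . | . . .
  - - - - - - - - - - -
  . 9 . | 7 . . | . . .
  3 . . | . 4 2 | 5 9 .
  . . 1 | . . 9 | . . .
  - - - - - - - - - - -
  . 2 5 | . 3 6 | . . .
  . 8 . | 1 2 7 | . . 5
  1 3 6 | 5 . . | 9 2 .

Step 1. [r9c9∈{4,7,8}] across row 9, 7 lands solely at r9c9 ⇒ r9c9=7.
Step 2. [r1c4∈{8}] r1c4 is down to just 8. So r1c4=8.
Step 3. [r5c9∈{1,6,8}] row 5 places 1 nowhere but r5c9, so r5c9=1.
Step 4. [r1c9∈{4}] r1c9 is down to just 4, so r1c9=4.
Step 5. [r3c5∈{6}] r3c5 has the single candidate 6, so r3c5=6.
Step 6. [r8c3∈{4}] only 4 remains possible at r8c3, so r8c3=4.
Step 7. [r7c9∈{8}] r7c9 is down to just 8 ⇒ r7c9=8.
Step 8. [r5c3∈{7,8}] row 5 places 8 nowhere but r5c3 ⇒ r5c3=8.
Step 9. [r3c3∈{7}] only 7 remains possible at r3c3 ⇒ r3c3=7.
Step 10. [r6c8∈{3,4,6,7,8}] in col 8, 7 fits only at r6c8, so r6c8=7.
Step 11. [r6c4∈{3,6}] col 4 places 3 nowhere but r6c4 ⇒ r6c4=3.
Step 12. [r4c6∈{8}] nothing but 8 survives at r4c6. So r4c6=8.
Step 13. [r6c7∈{2,4,6,8}] 8 has one home in row 6: r6c7 ⇒ r6c7=8.
Step 14. [r6c9∈{2,6}] across row 6, 2 lands solely at r6c9 ⇒ r6c9=2.
Step 15. [r6c1∈{4,5,6}] row 6 places 6 nowhere but r6c1, so r6c1=6.
Step 16. [r6c2∈{4,5}] in row 6, 4 fits only at r6c2 ⇒ r6c2=4.
Step 17. [r2c2∈{1}] r2c2 is down to just 1, so r2c2=1.
Step 18. [r3c7∈{1,2}] 2 has one home in row 3: r3c7, so r3c7=2.
Step 19. [r2c7∈{6}] r2c7's peers cover all but 6, so r2c7=6.
Step 20. [r8c8∈{3,6}] 6 has one home in row 8: r8c8 ⇒ r8c8=6.
Step 21. [r7c7∈{1,4}] across col 7, 1 lands solely at r7c7, so r7c7=1.
Step 22. [r4c7∈{3,4}] in col 7, 4 fits only at r4c7, so r4c7=4.
Step 23. [r4c1∈{5}] nothing but 5 survives at r4c1, so r4c1=5.
Step 24. [r3c1∈{8}] r3c1 has the single candidate 8, so r3c1=8.
Step 25. [r7c1∈{7,9}] r7c1 is the only open cell in row 7 admitting 7 ⇒ r7c1=7.
Step 26. [r4c3∈{2}] r4c3 has the single candidate 2 ⇒ r4c3=2.
Step 27. [r3c9∈{9}] nothing but 9 survives at r3c9. So r3c9=9.
Step 28. [r9c5∈{8}] only 8 remains possible at r9c5. So r9c5=8.
Step 29. [r4c9∈{6}] r4c9 has the single candidate 6. So r4c9=6.
Step 30. [r4c8∈{3}] r4c8 has the single candidate 3. So r4c8=3.
Step 31. [r8c7∈{3}] r8c7's peers cover all but 3, so r8c7=3.
Step 32. [r7c4∈{9}] nothing but 9 survives at r7c4, so r7c4=9.
Step 33. [r8c1∈{9}] only 9 remains possible at r8c1, so r8c1=9.
Step 34. [r5c2∈{7}] r5c2's peers cover all but 7, so r5c2=7.
Step 35. [r2c1∈{4}] r2c1 has the single candidate 4, so r2c1=4.
Step 36. [r7c8∈{4}] only 4 remains possible at r7c8 ⇒ r7c8=4.
Step 37. [r1c7∈{7}] r1c7 is down to just 7 ⇒ r1c7=7.
Step 38. [r2c4∈{2}] nothing but 2 survives at r2c4, so r2c4=2.
Step 39. [r3c2∈{5}] r3c2 has the single candidate 5, so r3c2=5.
Step 40. [r2c8∈{8}] r2c8's peers cover all but 8 ⇒ r2c8=8.
Step 41. [r5c4∈{6}] only 6 remains possible at r5c4 ⇒ r5c4=6.
Step 42. [r3c6∈{3}] r3c6 has the single candidate 3 ⇒ r3c6=3.
Step 43. [r3c8∈{1}] r3c8's peers cover all but 1. So r3c8=1.
Step 44. [r9c6∈{4}] r9c6's peers cover all but 4. So r9c6=4.
Step 45. [r6c5∈{5}] nothing but 5 survives at r6c5. So r6c5=5.
Step 46. [r4c5∈{1}] r4c5's peers cover all but 1. So r4c5=1.

Answer: 2 6 3 8 9 1 7 5 4 / 4 1 9 2 7 5 6 8 3 / 8 5 7 4 6 3 2 1 9 / 5 9 2 7 1 8 4 3 6 / 3 7 8 6 4 2 5 9 1 / 6 4 1 3 5 9 8 7 2 / 7 2 5 9 3 6 1 4 8 / 9 8 4 1 2 7 3 6 5 / 1 3 6 5 8 4 9 2 7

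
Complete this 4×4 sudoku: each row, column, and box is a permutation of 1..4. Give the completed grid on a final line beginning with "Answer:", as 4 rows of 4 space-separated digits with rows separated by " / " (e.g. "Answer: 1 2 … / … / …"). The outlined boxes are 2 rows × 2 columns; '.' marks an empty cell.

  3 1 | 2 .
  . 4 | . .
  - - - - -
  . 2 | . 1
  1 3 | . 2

Step 1. [r3c3∈{3,4}] r3c3 is the only open cell in row 3 admitting 3 ⇒ r3c3=3.
Step 2. [r2c1∈{2}] r2c1 is down to just 2 ⇒ r2c1=2.
Step 3. [r3c1∈{4}] only 4 remains possible at r3c1. So r3c1=4.
Step 4. [r2c3∈{1}] r2c3 has the single candidate 1. So r2c3=1.
Step 5. [r1c4∈{4}] r1c4 is down to just 4, so r1c4=4.
Step 6. [r2c4∈{3}] r2c4 is down to just 3. So r2c4=3.
Step 7. [r4c3∈{4}] nothing but 4 survives at r4c3. So r4c3=4.

Answer: 3 1 2 4 / 2 4 1 3 / 4 2 3 1 / 1 3 4 2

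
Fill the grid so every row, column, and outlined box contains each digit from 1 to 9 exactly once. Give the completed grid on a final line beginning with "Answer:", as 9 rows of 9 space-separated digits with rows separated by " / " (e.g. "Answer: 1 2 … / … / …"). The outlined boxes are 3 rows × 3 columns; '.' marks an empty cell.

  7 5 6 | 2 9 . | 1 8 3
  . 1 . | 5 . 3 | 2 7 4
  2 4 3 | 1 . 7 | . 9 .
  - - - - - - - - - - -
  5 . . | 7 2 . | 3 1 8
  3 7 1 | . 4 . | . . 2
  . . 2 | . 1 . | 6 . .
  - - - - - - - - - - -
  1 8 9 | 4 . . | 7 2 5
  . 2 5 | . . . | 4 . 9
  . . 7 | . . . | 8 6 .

Step 1. [r7c6∈{6}] r7c6 is down to just 6. So r7c6=6.
Step 2. [r4c6∈{9}] nothing but 9 survives at r4c6, so r4c6=9.
Step 3. [r6c1∈{4,8,9}] in box 4, 8 fits only at r6c1. So r6c1=8.
Step 4. [r7c5∈{3}] r7c5 is down to just 3, so r7c5=3.
Step 5. [r8c4∈{8}] r8c4 has the single candidate 8 ⇒ r8c4=8.
Step 6. [r5c8∈{5}] r5c8 has the single candidate 5, so r5c8=5.
Step 7. [r2c5∈{6,8}] row 2 places 6 nowhere but r2c5. So r2c5=6.
Step 8. [r9c6∈{1,2,5}] in row 9, 2 fits only at r9c6, so r9c6=2.
Step 9. [r5c6∈{8}] only 8 remains possible at r5c6 ⇒ r5c6=8.
Step 10. [r9c9∈{1}] r9c9 is down to just 1. So r9c9=1.
Step 11. [r6c2∈{9}] only 9 remains possible at r6c2. So r6c2=9.
Step 12. [r1c6∈{4}] r1c6 is down to just 4 ⇒ r1c6=4.
Step 13. [r5c7∈{9}] r5c7's peers cover all but 9, so r5c7=9.
Step 14. [r6c9∈{7}] only 7 remains possible at r6c9, so r6c9=7.
Step 15. [r9c5∈{5}] r9c5 has the single candidate 5. So r9c5=5.
Step 16. [r8c1∈{6}] nothing but 6 survives at r8c1 ⇒ r8c1=6.
Step 17. [r6c8∈{4}] r6c8's peers cover all but 4 ⇒ r6c8=4.
Step 18. [r9c1∈{4}] r9c1's peers cover all but 4, so r9c1=4.
Step 19. [r9c2∈{3}] r9c2's peers cover all but 3. So r9c2=3.
Step 20. [r6c4∈{3}] r6c4 is down to just 3. So r6c4=3.
Step 21. [r3c9∈{6}] r3c9 has the single candidate 6, so r3c9=6.
Step 22. [r8c6∈{1}] r8c6's peers cover all but 1 ⇒ r8c6=1.
Step 23. [r8c8∈{3}] r8c8 is down to just 3 ⇒ r8c8=3.
Step 24. [r9c4∈{9}] r9c4 is down to just 9 ⇒ r9c4=9.
Step 25. [r4c3∈{4}] only 4 remains possible at r4c3. So r4c3=4.
Step 26. [r3c5∈{8}] r3c5's peers cover all but 8, so r3c5=8.
Step 27. [r3c7∈{5}] r3c7's peers cover all but 5 ⇒ r3c7=5.
Step 28. [r8c5∈{7}] nothing but 7 survives at r8c5, so r8c5=7.
Step 29. [r5c4∈{6}] r5c4 is down to just 6 ⇒ r5c4=6.
Step 30. [r6c6∈{5}] nothing but 5 survives at r6c6, so r6c6=5.
Step 31. [r2c3∈{8}] nothing but 8 survives at r2c3 ⇒ r2c3=8.
Step 32. [r4c2∈{6}] r4c2 has the single candidate 6. So r4c2=6.
Step 33. [r2c1∈{9}] r2c1 is down to just 9, so r2c1=9.

Answer: 7 5 6 2 9 4 1 8 3 / 9 1 8 5 6 3 2 7 4 / 2 4 3 1 8 7 5 9 6 / 5 6 4 7 2 9 3 1 8 / 3 7 1 6 4 8 9 5 2 / 8 9 2 3 1 5 6 4 7 / 1 8 9 4 3 6 7 2 5 / 6 2 5 8 7 1 4 3 9 / 4 3 7 9 5 2 8 6 1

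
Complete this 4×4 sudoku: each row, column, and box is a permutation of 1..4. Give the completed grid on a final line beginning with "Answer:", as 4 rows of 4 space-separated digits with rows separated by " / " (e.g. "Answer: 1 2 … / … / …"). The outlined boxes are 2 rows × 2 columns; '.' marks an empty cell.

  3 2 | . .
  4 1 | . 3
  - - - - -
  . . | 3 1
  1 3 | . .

Step 1. [r1c4∈{4}] r1c4's peers cover all but 4. So r1c4=4.
Step 2. [r2c3∈{2}] only 2 remains possible at r2c3 ⇒ r2c3=2.
Step 3. [r3c2∈{4}] r3c2's peers cover all but 4. So r3c2=4.
Step 4. [r3c1∈{2}] r3c1's peers cover all but 2. So r3c1=2.
Step 5. [r1c3∈{1}] only 1 remains possible at r1c3. So r1c3=1.
Step 6. [r4c3∈{4}] r4c3 is down to just 4, so r4c3=4.
Step 7. [r4c4∈{2}] r4c4's peers cover all but 2. So r4c4=2.

Answer: 3 2 1 4 / 4 1 2 3 / 2 4 3 1 / 1 3 4 2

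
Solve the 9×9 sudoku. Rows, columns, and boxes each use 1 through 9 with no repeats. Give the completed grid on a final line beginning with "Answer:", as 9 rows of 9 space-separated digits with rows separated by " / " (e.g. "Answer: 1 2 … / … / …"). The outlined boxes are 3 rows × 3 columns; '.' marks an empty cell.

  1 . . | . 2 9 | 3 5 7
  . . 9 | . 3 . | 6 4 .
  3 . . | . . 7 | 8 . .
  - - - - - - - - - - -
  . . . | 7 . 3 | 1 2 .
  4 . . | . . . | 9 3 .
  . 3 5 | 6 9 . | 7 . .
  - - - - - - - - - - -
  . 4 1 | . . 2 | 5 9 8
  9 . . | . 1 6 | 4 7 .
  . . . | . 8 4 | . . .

Step 1. [r5c2∈{1,2,6,7,8}] col 2 places 1 nowhere but r5c2, so r5c2=1.
Step 2. [r7c1∈{6,7}] row 7 places 6 nowhere but r7c1. So r7c1=6.
Step 3. [r5c5∈{5}] r5c5 has the single candidate 5. So r5c5=5.
Step 4. [r2c6∈{1,5,8}] r2c6 is the only open cell in col 6 admitting 5 ⇒ r2c6=5.
Step 5. [r9c1∈{2,5,7}] across col 1, 5 lands solely at r9c1 ⇒ r9c1=5.
Step 6. [r4c1∈{8}] r4c1's peers cover all but 8. So r4c1=8.
Step 7. [r4c3∈{6}] nothing but 6 survives at r4c3, so r4c3=6.
Step 8. [r3c8∈{1}] nothing but 1 survives at r3c8. So r3c8=1.
Step 9. [r2c9∈{2}] r2c9's peers cover all but 2, so r2c9=2.
Step 10. [r3c4∈{4}] r3c4 is down to just 4 ⇒ r3c4=4.
Step 11. [r1c4∈{8}] r1c4 has the single candidate 8, so r1c4=8.
Step 12. [r3c3∈{2}] r3c3's peers cover all but 2. So r3c3=2.
Step 13. [r8c9∈{3}] only 3 remains possible at r8c9. So r8c9=3.
Step 14. [r2c2∈{7,8}] 8 has one home in row 2: r2c2, so r2c2=8.
Step 15. [r9c2∈{2,7}] in col 2, 7 fits only at r9c2, so r9c2=7.
Step 16. [r9c8∈{6}] r9c8 is down to just 6. So r9c8=6.
Step 17. [r6c8∈{8}] r6c8 has the single candidate 8, so r6c8=8.
Step 18. [r9c4∈{3,9}] in row 9, 9 fits only at r9c4, so r9c4=9.
Step 19. [r3c2∈{5,6}] row 3 places 5 nowhere but r3c2 ⇒ r3c2=5.
Step 20. [r6c9∈{4}] r6c9's peers cover all but 4. So r6c9=4.
Step 21. [r2c4∈{1}] r2c4 is down to just 1, so r2c4=1.
Step 22. [r8c3∈{8}] nothing but 8 survives at r8c3 ⇒ r8c3=8.
Step 23. [r4c9∈{5}] r4c9's peers cover all but 5. So r4c9=5.
Step 24. [r3c5∈{6}] only 6 remains possible at r3c5 ⇒ r3c5=6.
Step 25. [r7c4∈{3}] r7c4 has the single candidate 3. So r7c4=3.
Step 26. [r2c1∈{7}] r2c1 has the single candidate 7 ⇒ r2c1=7.
Step 27. [r8c4∈{5}] r8c4 has the single candidate 5. So r8c4=5.
Step 28. [r7c5∈{7}] r7c5 has the single candidate 7. So r7c5=7.
Step 29. [r4c2∈{9}] r4c2's peers cover all but 9. So r4c2=9.
Step 30. [r1c2∈{6}] nothing but 6 survives at r1c2 ⇒ r1c2=6.
Step 31. [r5c6∈{8}] r5c6 is down to just 8, so r5c6=8.
Step 32. [r3c9∈{9}] only 9 remains possible at r3c9, so r3c9=9.
Step 33. [r6c6∈{1}] only 1 remains possible at r6c6. So r6c6=1.
Step 34. [r5c9∈{6}] r5c9's peers cover all but 6 ⇒ r5c9=6.
Step 35. [r6c1∈{2}] r6c1 is down to just 2. So r6c1=2.
Step 36. [r9c3∈{3}] r9c3 is down to just 3 ⇒ r9c3=3.
Step 37. [r8c2∈{2}] only 2 remains possible at r8c2. So r8c2=2.
Step 38. [r4c5∈{4}] nothing but 4 survives at r4c5. So r4c5=4.
Step 39. [r5c4∈{2}] nothing but 2 survives at r5c4, so r5c4=2.
Step 40. [r9c9∈{1}] r9c9 has the single candidate 1, so r9c9=1.
Step 41. [r5c3∈{7}] r5c3's peers cover all but 7 ⇒ r5c3=7.
Step 42. [r9c7∈{2}] nothing but 2 survives at r9c7, so r9c7=2.
Step 43. [r1c3∈{4}] r1c3 is down to just 4. So r1c3=4.

Answer: 1 6 4 8 2 9 3 5 7 / 7 8 9 1 3 5 6 4 2 / 3 5 2 4 6 7 8 1 9 / 8 9 6 7 4 3 1 2 5 / 4 1 7 2 5 8 9 3 6 / 2 3 5 6 9 1 7 8 4 / 6 4 1 3 7 2 5 9 8 / 9 2 8 5 1 6 4 7 3 / 5 7 3 9 8 4 2 6 1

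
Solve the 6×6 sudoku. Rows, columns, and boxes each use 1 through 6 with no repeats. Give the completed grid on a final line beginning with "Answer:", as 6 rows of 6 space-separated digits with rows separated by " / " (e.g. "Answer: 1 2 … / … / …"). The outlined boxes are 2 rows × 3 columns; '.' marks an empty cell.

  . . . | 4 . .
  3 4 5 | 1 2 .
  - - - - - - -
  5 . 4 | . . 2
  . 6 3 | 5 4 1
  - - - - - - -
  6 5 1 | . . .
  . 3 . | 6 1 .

Step 1. [r5c5∈{3}] r5c5 is down to just 3. So r5c5=3.
Step 2. [r1c2∈{1,2}] across col 2, 2 lands solely at r1c2 ⇒ r1c2=2.
Step 3. [r1c5∈{5,6}] col 5 places 5 nowhere but r1c5 ⇒ r1c5=5.
Step 4. [r6c1∈{2,4}] 4 has one home in col 1: r6c1. So r6c1=4.
Step 5. [r1c3∈{6}] only 6 remains possible at r1c3, so r1c3=6.
Step 6. [r3c4∈{3}] r3c4's peers cover all but 3, so r3c4=3.
Step 7. [r5c4∈{2}] nothing but 2 survives at r5c4, so r5c4=2.
Step 8. [r5c6∈{4}] nothing but 4 survives at r5c6 ⇒ r5c6=4.
Step 9. [r1c6∈{3}] nothing but 3 survives at r1c6. So r1c6=3.
Step 10. [r1c1∈{1}] only 1 remains possible at r1c1, so r1c1=1.
Step 11. [r4c1∈{2}] r4c1's peers cover all but 2. So r4c1=2.
Step 12. [r6c6∈{5}] r6c6 is down to just 5. So r6c6=5.
Step 13. [r3c5∈{6}] r3c5 is down to just 6, so r3c5=6.
Step 14. [r3c2∈{1}] r3c2 is down to just 1. So r3c2=1.
Step 15. [r6c3∈{2}] only 2 remains possible at r6c3 ⇒ r6c3=2.
Step 16. [r2c6∈{6}] r2c6 has the single candidate 6. So r2c6=6.

Answer: 1 2 6 4 5 3 / 3 4 5 1 2 6 / 5 1 4 3 6 2 / 2 6 3 5 4 1 / 6 5 1 2 3 4 / 4 3 2 6 1 5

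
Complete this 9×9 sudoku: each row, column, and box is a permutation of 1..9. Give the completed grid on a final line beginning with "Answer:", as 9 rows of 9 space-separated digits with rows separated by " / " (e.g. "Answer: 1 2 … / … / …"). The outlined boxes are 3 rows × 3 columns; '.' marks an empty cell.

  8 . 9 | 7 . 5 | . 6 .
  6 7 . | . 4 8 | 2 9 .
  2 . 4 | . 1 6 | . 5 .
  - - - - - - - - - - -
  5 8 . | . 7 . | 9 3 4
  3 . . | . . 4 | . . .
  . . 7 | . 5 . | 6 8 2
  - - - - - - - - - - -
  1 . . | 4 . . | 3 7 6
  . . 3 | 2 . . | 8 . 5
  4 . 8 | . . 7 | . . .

Step 1. [r7c6∈{9}] r7c6's peers cover all but 9 ⇒ r7c6=9.
Step 2. [r5c8∈{1}] r5c8's peers cover all but 1, so r5c8=1.
Step 3. [r5c5∈{2,6,8,9}] col 5 places 9 nowhere but r5c5, so r5c5=9.
Step 4. [r2c4∈{3}] r2c4 is down to just 3. So r2c4=3.
Step 5. [r6c4∈{1}] only 1 remains possible at r6c4 ⇒ r6c4=1.
Step 6. [r1c2∈{1,3}] across col 2, 1 lands solely at r1c2, so r1c2=1.
Step 7. [r4c4∈{6}] only 6 remains possible at r4c4 ⇒ r4c4=6.
Step 8. [r5c3∈{2,6}] in col 3, 6 fits only at r5c3, so r5c3=6.
Step 9. [r5c2∈{2}] r5c2 has the single candidate 2, so r5c2=2.
Step 10. [r7c2∈{5}] only 5 remains possible at r7c2, so r7c2=5.
Step 11. [r9c9∈{1,9}] 9 has one home in col 9: r9c9. So r9c9=9.
Step 12. [r5c9∈{7}] r5c9's peers cover all but 7 ⇒ r5c9=7.
Step 13. [r8c5∈{6}] only 6 remains possible at r8c5, so r8c5=6.
Step 14. [r8c2∈{9}] nothing but 9 survives at r8c2, so r8c2=9.
Step 15. [r1c9∈{3}] only 3 remains possible at r1c9. So r1c9=3.
Step 16. [r6c6∈{3}] only 3 remains possible at r6c6. So r6c6=3.
Step 17. [r1c5∈{2}] r1c5's peers cover all but 2, so r1c5=2.
Step 18. [r8c8∈{4}] r8c8's peers cover all but 4. So r8c8=4.
Step 19. [r3c2∈{3}] only 3 remains possible at r3c2, so r3c2=3.
Step 20. [r8c1∈{7}] r8c1 has the single candidate 7 ⇒ r8c1=7.
Step 21. [r9c5∈{3}] r9c5's peers cover all but 3 ⇒ r9c5=3.
Step 22. [r9c8∈{2}] r9c8 has the single candidate 2. So r9c8=2.
Step 23. [r8c6∈{1}] only 1 remains possible at r8c6. So r8c6=1.
Step 24. [r3c4∈{9}] r3c4 is down to just 9, so r3c4=9.
Step 25. [r3c7∈{7}] r3c7's peers cover all but 7 ⇒ r3c7=7.
Step 26. [r9c7∈{1}] only 1 remains possible at r9c7, so r9c7=1.
Step 27. [r5c7∈{5}] only 5 remains possible at r5c7, so r5c7=5.
Step 28. [r9c2∈{6}] r9c2's peers cover all but 6, so r9c2=6.
Step 29. [r4c6∈{2}] r4c6 is down to just 2 ⇒ r4c6=2.
Step 30. [r2c9∈{1}] only 1 remains possible at r2c9, so r2c9=1.
Step 31. [r9c4∈{5}] r9c4 is down to just 5, so r9c4=5.
Step 32. [r2c3∈{5}] nothing but 5 survives at r2c3. So r2c3=5.
Step 33. [r6c1∈{9}] r6c1's peers cover all but 9, so r6c1=9.
Step 34. [r7c3∈{2}] nothing but 2 survives at r7c3 ⇒ r7c3=2.
Step 35. [r4c3∈{1}] r4c3's peers cover all but 1. So r4c3=1.
Step 36. [r6c2∈{4}] r6c2 has the single candidate 4, so r6c2=4.
Step 37. [r3c9∈{8}] r3c9 has the single candidate 8, so r3c9=8.
Step 38. [r1c7∈{4}] r1c7 is down to just 4, so r1c7=4.
Step 39. [r5c4∈{8}] r5c4's peers cover all but 8. So r5c4=8.
Step 40. [r7c5∈{8}] r7c5's peers cover all but 8 ⇒ r7c5=8.

Answer: 8 1 9 7 2 5 4 6 3 / 6 7 5 3 4 8 2 9 1 / 2 3 4 9 1 6 7 5 8 / 5 8 1 6 7 2 9 3 4 / 3 2 6 8 9 4 5 1 7 / 9 4 7 1 5 3 6 8 2 / 1 5 2 4 8 9 3 7 6 / 7 9 3 2 6 1 8 4 5 / 4 6 8 5 3 7 1 2 9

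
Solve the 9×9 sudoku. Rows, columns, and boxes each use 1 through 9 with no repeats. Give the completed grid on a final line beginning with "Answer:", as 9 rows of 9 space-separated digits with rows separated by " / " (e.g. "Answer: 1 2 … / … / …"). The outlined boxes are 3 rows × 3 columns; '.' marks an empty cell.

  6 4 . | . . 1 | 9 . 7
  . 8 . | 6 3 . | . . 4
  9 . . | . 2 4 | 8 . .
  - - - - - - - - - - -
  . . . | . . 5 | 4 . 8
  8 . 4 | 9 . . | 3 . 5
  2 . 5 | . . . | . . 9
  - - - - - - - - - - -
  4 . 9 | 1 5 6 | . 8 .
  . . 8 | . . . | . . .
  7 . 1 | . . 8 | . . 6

Step 1. [r6c7∈{1,6,7}] in col 7, 6 fits only at r6c7, so r6c7=6.
Step 2. [r8c2∈{2,3,5,6}] r8c2 is the only open cell in row 8 admitting 6, so r8c2=6.
Step 3. [r7c7∈{2,7}] r7c7 is the only open cell in row 7 admitting 7. So r7c7=7.
Step 4. [r3c8∈{1,3,5,6}] across row 3, 6 lands solely at r3c8 ⇒ r3c8=6.
Step 5. [r4c2∈{1,3,7,9}] 9 has one home in row 4: r4c2 ⇒ r4c2=9.
Step 6. [r5c5∈{1,6,7}] r5c5 is the only open cell in row 5 admitting 6, so r5c5=6.
Step 7. [r1c5∈{8}] r1c5 has the single candidate 8, so r1c5=8.
Step 8. [r6c4∈{3,4,7,8}] 8 has one home in row 6: r6c4. So r6c4=8.
Step 9. [r6c5∈{1,4,7}] in row 6, 4 fits only at r6c5 ⇒ r6c5=4.
Step 10. [r9c5∈{9}] r9c5's peers cover all but 9. So r9c5=9.
Step 11. [r8c8∈{1,2,3,4,5,9}] row 8 places 9 nowhere but r8c8 ⇒ r8c8=9.
Step 12. [r8c4∈{2,3,4,7}] r8c4 is the only open cell in row 8 admitting 4, so r8c4=4.
Step 13. [r9c8∈{2,3,4,5}] across row 9, 4 lands solely at r9c8, so r9c8=4.
Step 14. [r1c8∈{2,3,5}] in col 8, 3 fits only at r1c8 ⇒ r1c8=3.
Step 15. [r2c8∈{1,2,5}] r2c8 is the only open cell in col 8 admitting 5, so r2c8=5.
Step 16. [r3c2∈{1,3,5,7}] in box 1, 5 fits only at r3c2. So r3c2=5.
Step 17. [r2c7∈{1,2}] in box 3, 2 fits only at r2c7 ⇒ r2c7=2.
Step 18. [r4c5∈{1,7}] 1 has one home in col 5: r4c5, so r4c5=1.
Step 19. [r4c1∈{3}] r4c1's peers cover all but 3 ⇒ r4c1=3.
Step 20. [r2c3∈{7}] only 7 remains possible at r2c3. So r2c3=7.
Step 21. [r9c4∈{2,3}] across col 4, 3 lands solely at r9c4 ⇒ r9c4=3.
Step 22. [r4c4∈{2,7}] across col 4, 2 lands solely at r4c4 ⇒ r4c4=2.
Step 23. [r5c6∈{7}] only 7 remains possible at r5c6 ⇒ r5c6=7.
Step 24. [r8c9∈{1,2,3}] in row 8, 3 fits only at r8c9 ⇒ r8c9=3.
Step 25. [r6c2∈{1,7}] col 2 places 7 nowhere but r6c2 ⇒ r6c2=7.
Step 26. [r9c2∈{2}] r9c2 is down to just 2, so r9c2=2.
Step 27. [r9c7∈{5}] only 5 remains possible at r9c7 ⇒ r9c7=5.
Step 28. [r6c8∈{1}] nothing but 1 survives at r6c8 ⇒ r6c8=1.
Step 29. [r8c1∈{5}] r8c1's peers cover all but 5. So r8c1=5.
Step 30. [r2c1∈{1}] r2c1's peers cover all but 1. So r2c1=1.
Step 31. [r6c6∈{3}] r6c6's peers cover all but 3 ⇒ r6c6=3.
Step 32. [r8c6∈{2}] r8c6's peers cover all but 2 ⇒ r8c6=2.
Step 33. [r3c4∈{7}] r3c4 has the single candidate 7, so r3c4=7.
Step 34. [r4c8∈{7}] r4c8 has the single candidate 7 ⇒ r4c8=7.
Step 35. [r3c9∈{1}] r3c9's peers cover all but 1, so r3c9=1.
Step 36. [r5c8∈{2}] r5c8 is down to just 2 ⇒ r5c8=2.
Step 37. [r7c9∈{2}] r7c9 has the single candidate 2. So r7c9=2.
Step 38. [r4c3∈{6}] r4c3 is down to just 6, so r4c3=6.
Step 39. [r8c7∈{1}] r8c7 has the single candidate 1, so r8c7=1.
Step 40. [r1c3∈{2}] r1c3 has the single candidate 2, so r1c3=2.
Step 41. [r7c2∈{3}] r7c2 is down to just 3, so r7c2=3.
Step 42. [r5c2∈{1}] nothing but 1 survives at r5c2 ⇒ r5c2=1.
Step 43. [r3c3∈{3}] nothing but 3 survives at r3c3 ⇒ r3c3=3.
Step 44. [r1c4∈{5}] only 5 remains possible at r1c4 ⇒ r1c4=5.
Step 45. [r2c6∈{9}] r2c6's peers cover all but 9, so r2c6=9.
Step 46. [r8c5∈{7}] only 7 remains possible at r8c5. So r8c5=7.

Answer: 6 4 2 5 8 1 9 3 7 / 1 8 7 6 3 9 2 5 4 / 9 5 3 7 2 4 8 6 1 / 3 9 6 2 1 5 4 7 8 / 8 1 4 9 6 7 3 2 5 / 2 7 5 8 4 3 6 1 9 / 4 3 9 1 5 6 7 8 2 / 5 6 8 4 7 2 1 9 3 / 7 2 1 3 9 8 5 4 6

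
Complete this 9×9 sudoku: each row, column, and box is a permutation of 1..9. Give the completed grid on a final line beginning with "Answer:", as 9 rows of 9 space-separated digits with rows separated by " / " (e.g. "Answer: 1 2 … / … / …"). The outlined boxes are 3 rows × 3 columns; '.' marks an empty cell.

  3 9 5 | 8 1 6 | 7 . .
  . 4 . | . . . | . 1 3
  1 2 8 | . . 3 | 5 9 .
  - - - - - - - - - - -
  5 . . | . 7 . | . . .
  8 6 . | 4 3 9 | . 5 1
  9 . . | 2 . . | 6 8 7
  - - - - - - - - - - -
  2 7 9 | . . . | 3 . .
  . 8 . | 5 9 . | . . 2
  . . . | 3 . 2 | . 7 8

Step 1. [r6c3∈{1,3,4}] row 6 places 4 nowhere but r6c3, so r6c3=4.
Step 2. [r2c1∈{6,7}] in col 1, 7 fits only at r2c1, so r2c1=7.
Step 3. [r4c8∈{2,3,4}] 3 has one home in col 8: r4c8 ⇒ r4c8=3.
Step 4. [r4c2∈{1}] r4c2's peers cover all but 1, so r4c2=1.
Step 5. [r1c9∈{4}] r1c9's peers cover all but 4, so r1c9=4.
Step 6. [r4c7∈{2,4,9}] in row 4, 4 fits only at r4c7 ⇒ r4c7=4.
Step 7. [r6c6∈{1,5}] 1 has one home in row 6: r6c6. So r6c6=1.
Step 8. [r7c5∈{4,6,8}] r7c5 is the only open cell in col 5 admitting 8 ⇒ r7c5=8.
Step 9. [r9c5∈{4,6}] in col 5, 6 fits only at r9c5. So r9c5=6.
Step 10. [r8c1∈{4,6}] 6 has one home in col 1: r8c1. So r8c1=6.
Step 11. [r5c7∈{2}] only 2 remains possible at r5c7 ⇒ r5c7=2.
Step 12. [r9c3∈{1}] r9c3's peers cover all but 1, so r9c3=1.
Step 13. [r7c8∈{4,6}] across col 8, 6 lands solely at r7c8, so r7c8=6.
Step 14. [r6c5∈{5}] r6c5 is down to just 5, so r6c5=5.
Step 15. [r7c6∈{4}] nothing but 4 survives at r7c6, so r7c6=4.
Step 16. [r9c7∈{9}] r9c7 is down to just 9, so r9c7=9.
Step 17. [r3c5∈{4}] r3c5 has the single candidate 4. So r3c5=4.
Step 18. [r2c6∈{5}] only 5 remains possible at r2c6 ⇒ r2c6=5.
Step 19. [r2c3∈{6}] r2c3 has the single candidate 6, so r2c3=6.
Step 20. [r8c8∈{4}] r8c8 has the single candidate 4 ⇒ r8c8=4.
Step 21. [r7c9∈{5}] only 5 remains possible at r7c9, so r7c9=5.
Step 22. [r5c3∈{7}] nothing but 7 survives at r5c3, so r5c3=7.
Step 23. [r3c9∈{6}] nothing but 6 survives at r3c9, so r3c9=6.
Step 24. [r3c4∈{7}] r3c4's peers cover all but 7, so r3c4=7.
Step 25. [r1c8∈{2}] only 2 remains possible at r1c8, so r1c8=2.
Step 26. [r2c5∈{2}] r2c5's peers cover all but 2 ⇒ r2c5=2.
Step 27. [r8c6∈{7}] r8c6's peers cover all but 7 ⇒ r8c6=7.
Step 28. [r4c9∈{9}] only 9 remains possible at r4c9, so r4c9=9.
Step 29. [r4c6∈{8}] nothing but 8 survives at r4c6, so r4c6=8.
Step 30. [r8c3∈{3}] only 3 remains possible at r8c3. So r8c3=3.
Step 31. [r4c4∈{6}] r4c4 has the single candidate 6, so r4c4=6.
Step 32. [r8c7∈{1}] r8c7 has the single candidate 1 ⇒ r8c7=1.
Step 33. [r6c2∈{3}] nothing but 3 survives at r6c2 ⇒ r6c2=3.
Step 34. [r4c3∈{2}] r4c3 is down to just 2. So r4c3=2.
Step 35. [r2c4∈{9}] only 9 remains possible at r2c4. So r2c4=9.
Step 36. [r7c4∈{1}] r7c4's peers cover all but 1. So r7c4=1.
Step 37. [r9c2∈{5}] r9c2 has the single candidate 5 ⇒ r9c2=5.
Step 38. [r9c1∈{4}] r9c1 is down to just 4 ⇒ r9c1=4.
Step 39. [r2c7∈{8}] only 8 remains possible at r2c7 ⇒ r2c7=8.

Answer: 3 9 5 8 1 6 7 2 4 / 7 4 6 9 2 5 8 1 3 / 1 2 8 7 4 3 5 9 6 / 5 1 2 6 7 8 4 3 9 / 8 6 7 4 3 9 2 5 1 / 9 3 4 2 5 1 6 8 7 / 2 7 9 1 8 4 3 6 5 / 6 8 3 5 9 7 1 4 2 / 4 5 1 3 6 2 9 7 8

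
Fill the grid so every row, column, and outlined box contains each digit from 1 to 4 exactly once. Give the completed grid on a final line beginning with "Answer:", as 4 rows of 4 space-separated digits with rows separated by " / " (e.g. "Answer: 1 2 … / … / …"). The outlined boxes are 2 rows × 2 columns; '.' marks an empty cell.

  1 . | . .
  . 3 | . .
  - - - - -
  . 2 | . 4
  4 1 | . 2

Step 1. [r1c3∈{2,3,4}] r1c3 is the only open cell in row 1 admitting 2 ⇒ r1c3=2.
Step 2. [r3c3∈{1,3}] r3c3 is the only open cell in row 3 admitting 1, so r3c3=1.
Step 3. [r1c4∈{3}] only 3 remains possible at r1c4. So r1c4=3.
Step 4. [r2c1∈{2}] r2c1's peers cover all but 2. So r2c1=2.
Step 5. [r4c3∈{3}] r4c3's peers cover all but 3 ⇒ r4c3=3.
Step 6. [r1c2∈{4}] r1c2's peers cover all but 4, so r1c2=4.
Step 7. [r2c3∈{4}] r2c3's peers cover all but 4. So r2c3=4.
Step 8. [r3c1∈{3}] r3c1's peers cover all but 3 ⇒ r3c1=3.
Step 9. [r2c4∈{1}] nothing but 1 survives at r2c4 ⇒ r2c4=1.

Answer: 1 4 2 3 / 2 3 4 1 / 3 2 1 4 / 4 1 3 2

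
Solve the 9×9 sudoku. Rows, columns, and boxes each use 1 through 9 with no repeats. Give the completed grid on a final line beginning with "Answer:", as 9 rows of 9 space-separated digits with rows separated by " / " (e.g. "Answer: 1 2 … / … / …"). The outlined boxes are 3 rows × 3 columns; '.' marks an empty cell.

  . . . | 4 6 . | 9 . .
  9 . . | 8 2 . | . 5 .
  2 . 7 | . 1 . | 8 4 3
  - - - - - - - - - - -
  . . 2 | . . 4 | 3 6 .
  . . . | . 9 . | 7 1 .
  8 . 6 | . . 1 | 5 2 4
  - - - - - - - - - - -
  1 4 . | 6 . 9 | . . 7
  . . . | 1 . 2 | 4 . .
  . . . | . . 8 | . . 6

Step 1. [r8c9∈{5,8,9}] col 9 places 5 nowhere but r8c9 ⇒ r8c9=5.
Step 2. [r6c2∈{3,7,9}] across row 6, 9 lands solely at r6c2. So r6c2=9.
Step 3. [r4c2∈{1,5,7}] across row 4, 1 lands solely at r4c2. So r4c2=1.
Step 4. [r4c1∈{5,7}] across box 4, 7 lands solely at r4c1. So r4c1=7.
Step 5. [r4c4∈{5}] r4c4 has the single candidate 5, so r4c4=5.
Step 6. [r9c2∈{2,3,5,7}] in col 2, 2 fits only at r9c2. So r9c2=2.
Step 7. [r8c2∈{3,6,7,8}] in col 2, 7 fits only at r8c2. So r8c2=7.
Step 8. [r8c5∈{3}] r8c5's peers cover all but 3 ⇒ r8c5=3.
Step 9. [r6c4∈{3,7}] row 6 places 3 nowhere but r6c4. So r6c4=3.
Step 10. [r1c2∈{3,5,8}] col 2 places 8 nowhere but r1c2 ⇒ r1c2=8.
Step 11. [r2c3∈{1,3,4}] in row 2, 4 fits only at r2c3 ⇒ r2c3=4.
Step 12. [r1c3∈{1,3,5}] across col 3, 1 lands solely at r1c3, so r1c3=1.
Step 13. [r3c6∈{5}] r3c6 has the single candidate 5, so r3c6=5.
Step 14. [r1c1∈{3,5}] r1c1 is the only open cell in row 1 admitting 5 ⇒ r1c1=5.
Step 15. [r9c1∈{3}] only 3 remains possible at r9c1. So r9c1=3.
Step 16. [r2c2∈{3,6}] r2c2 is the only open cell in box 1 admitting 3 ⇒ r2c2=3.
Step 17. [r7c5∈{5}] r7c5 is down to just 5 ⇒ r7c5=5.
Step 18. [r7c3∈{8}] r7c3 is down to just 8, so r7c3=8.
Step 19. [r9c8∈{9}] r9c8's peers cover all but 9. So r9c8=9.
Step 20. [r1c6∈{3,7}] 3 has one home in row 1: r1c6, so r1c6=3.
Step 21. [r5c3∈{3,5}] across row 5, 3 lands solely at r5c3. So r5c3=3.
Step 22. [r6c5∈{7}] nothing but 7 survives at r6c5 ⇒ r6c5=7.
Step 23. [r4c9∈{8,9}] 9 has one home in row 4: r4c9 ⇒ r4c9=9.
Step 24. [r2c7∈{1,6}] across row 2, 6 lands solely at r2c7, so r2c7=6.
Step 25. [r3c4∈{9}] r3c4 is down to just 9, so r3c4=9.
Step 26. [r5c4∈{2}] only 2 remains possible at r5c4 ⇒ r5c4=2.
Step 27. [r5c1∈{4}] only 4 remains possible at r5c1. So r5c1=4.
Step 28. [r7c7∈{2}] only 2 remains possible at r7c7 ⇒ r7c7=2.
Step 29. [r2c9∈{1}] r2c9 is down to just 1 ⇒ r2c9=1.
Step 30. [r9c5∈{4}] only 4 remains possible at r9c5. So r9c5=4.
Step 31. [r7c8∈{3}] only 3 remains possible at r7c8 ⇒ r7c8=3.
Step 32. [r5c2∈{5}] r5c2's peers cover all but 5 ⇒ r5c2=5.
Step 33. [r8c1∈{6}] only 6 remains possible at r8c1 ⇒ r8c1=6.
Step 34. [r8c8∈{8}] r8c8 has the single candidate 8, so r8c8=8.
Step 35. [r8c3∈{9}] r8c3 is down to just 9. So r8c3=9.
Step 36. [r9c7∈{1}] only 1 remains possible at r9c7 ⇒ r9c7=1.
Step 37. [r9c3∈{5}] r9c3 is down to just 5. So r9c3=5.
Step 38. [r9c4∈{7}] r9c4 is down to just 7 ⇒ r9c4=7.
Step 39. [r2c6∈{7}] only 7 remains possible at r2c6 ⇒ r2c6=7.
Step 40. [r1c8∈{7}] only 7 remains possible at r1c8 ⇒ r1c8=7.
Step 41. [r5c6∈{6}] nothing but 6 survives at r5c6, so r5c6=6.
Step 42. [r1c9∈{2}] only 2 remains possible at r1c9. So r1c9=2.
Step 43. [r4c5∈{8}] r4c5 is down to just 8. So r4c5=8.
Step 44. [r3c2∈{6}] nothing but 6 survives at r3c2. So r3c2=6.
Step 45. [r5c9∈{8}] r5c9 has the single candidate 8 ⇒ r5c9=8.

Answer: 5 8 1 4 6 3 9 7 2 / 9 3 4 8 2 7 6 5 1 / 2 6 7 9 1 5 8 4 3 / 7 1 2 5 8 4 3 6 9 / 4 5 3 2 9 6 7 1 8 / 8 9 6 3 7 1 5 2 4 / 1 4 8 6 5 9 2 3 7 / 6 7 9 1 3 2 4 8 5 / 3 2 5 7 4 8 1 9 6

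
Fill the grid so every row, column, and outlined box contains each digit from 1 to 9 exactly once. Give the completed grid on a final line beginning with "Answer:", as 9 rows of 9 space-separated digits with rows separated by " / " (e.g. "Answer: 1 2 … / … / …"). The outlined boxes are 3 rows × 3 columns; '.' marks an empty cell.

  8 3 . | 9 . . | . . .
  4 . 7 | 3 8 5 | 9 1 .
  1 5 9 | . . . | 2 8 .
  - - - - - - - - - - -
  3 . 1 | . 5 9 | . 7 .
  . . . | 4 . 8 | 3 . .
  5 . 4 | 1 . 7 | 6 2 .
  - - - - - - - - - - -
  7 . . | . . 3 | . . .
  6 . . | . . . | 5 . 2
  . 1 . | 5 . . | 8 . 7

Step 1. [r2c2∈{2,6}] row 2 places 2 nowhere but r2c2 ⇒ r2c2=2.
Step 2. [r1c3∈{6}] r1c3 has the single candidate 6, so r1c3=6.
Step 3. [r5c3∈{2}] r5c3 is down to just 2. So r5c3=2.
Step 4. [r5c5∈{6}] r5c5's peers cover all but 6. So r5c5=6.
Step 5. [r5c1∈{9}] r5c1 has the single candidate 9. So r5c1=9.
Step 6. [r6c2∈{8}] nothing but 8 survives at r6c2, so r6c2=8.
Step 7. [r7c7∈{1,4}] in col 7, 1 fits only at r7c7. So r7c7=1.
Step 8. [r9c1∈{2}] nothing but 2 survives at r9c1. So r9c1=2.
Step 9. [r1c6∈{1,2,4}] 2 has one home in col 6: r1c6 ⇒ r1c6=2.
Step 10. [r1c5∈{1,4,7}] 1 has one home in row 1: r1c5, so r1c5=1.
Step 11. [r7c5∈{2,4,9}] r7c5 is the only open cell in col 5 admitting 2. So r7c5=2.
Step 12. [r2c9∈{6}] only 6 remains possible at r2c9. So r2c9=6.
Step 13. [r4c7∈{4}] r4c7 has the single candidate 4. So r4c7=4.
Step 14. [r5c8∈{5}] r5c8's peers cover all but 5, so r5c8=5.
Step 15. [r1c8∈{4}] only 4 remains possible at r1c8. So r1c8=4.
Step 16. [r9c3∈{3}] nothing but 3 survives at r9c3 ⇒ r9c3=3.
Step 17. [r7c9∈{4,9}] r7c9 is the only open cell in col 9 admitting 4 ⇒ r7c9=4.
Step 18. [r8c2∈{4,9}] across col 2, 4 lands solely at r8c2, so r8c2=4.
Step 19. [r8c3∈{8}] r8c3's peers cover all but 8 ⇒ r8c3=8.
Step 20. [r8c4∈{7}] r8c4's peers cover all but 7 ⇒ r8c4=7.
Step 21. [r8c5∈{9}] only 9 remains possible at r8c5 ⇒ r8c5=9.
Step 22. [r9c8∈{6,9}] 9 has one home in row 9: r9c8. So r9c8=9.
Step 23. [r9c6∈{4,6}] 6 has one home in row 9: r9c6, so r9c6=6.
Step 24. [r9c5∈{4}] r9c5 is down to just 4, so r9c5=4.
Step 25. [r8c6∈{1}] nothing but 1 survives at r8c6 ⇒ r8c6=1.
Step 26. [r4c9∈{8}] r4c9 is down to just 8 ⇒ r4c9=8.
Step 27. [r6c9∈{9}] nothing but 9 survives at r6c9 ⇒ r6c9=9.
Step 28. [r7c4∈{8}] r7c4 has the single candidate 8. So r7c4=8.
Step 29. [r3c6∈{4}] r3c6 has the single candidate 4 ⇒ r3c6=4.
Step 30. [r4c4∈{2}] nothing but 2 survives at r4c4. So r4c4=2.
Step 31. [r1c7∈{7}] r1c7 has the single candidate 7 ⇒ r1c7=7.
Step 32. [r8c8∈{3}] r8c8's peers cover all but 3. So r8c8=3.
Step 33. [r7c8∈{6}] nothing but 6 survives at r7c8, so r7c8=6.
Step 34. [r6c5∈{3}] r6c5 has the single candidate 3. So r6c5=3.
Step 35. [r1c9∈{5}] only 5 remains possible at r1c9 ⇒ r1c9=5.
Step 36. [r3c5∈{7}] only 7 remains possible at r3c5 ⇒ r3c5=7.
Step 37. [r7c3∈{5}] r7c3 has the single candidate 5. So r7c3=5.
Step 38. [r3c4∈{6}] r3c4 is down to just 6, so r3c4=6.
Step 39. [r3c9∈{3}] only 3 remains possible at r3c9, so r3c9=3.
Step 40. [r4c2∈{6}] only 6 remains possible at r4c2, so r4c2=6.
Step 41. [r7c2∈{9}] r7c2 has the single candidate 9. So r7c2=9.
Step 42. [r5c9∈{1}] r5c9's peers cover all but 1, so r5c9=1.
Step 43. [r5c2∈{7}] r5c2 is down to just 7 ⇒ r5c2=7.

Answer: 8 3 6 9 1 2 7 4 5 / 4 2 7 3 8 5 9 1 6 / 1 5 9 6 7 4 2 8 3 / 3 6 1 2 5 9 4 7 8 / 9 7 2 4 6 8 3 5 1 / 5 8 4 1 3 7 6 2 9 / 7 9 5 8 2 3 1 6 4 / 6 4 8 7 9 1 5 3 2 / 2 1 3 5 4 6 8 9 7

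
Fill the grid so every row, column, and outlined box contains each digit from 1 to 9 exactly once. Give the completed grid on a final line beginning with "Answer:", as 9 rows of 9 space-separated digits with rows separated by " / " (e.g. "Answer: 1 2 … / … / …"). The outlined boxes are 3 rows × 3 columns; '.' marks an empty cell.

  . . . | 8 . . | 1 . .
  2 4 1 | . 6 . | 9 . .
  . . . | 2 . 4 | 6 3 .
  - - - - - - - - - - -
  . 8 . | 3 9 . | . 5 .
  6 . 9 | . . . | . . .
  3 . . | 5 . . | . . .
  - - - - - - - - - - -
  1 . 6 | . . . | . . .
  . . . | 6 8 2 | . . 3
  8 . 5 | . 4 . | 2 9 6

Step 1. [r2c4∈{7}] r2c4's peers cover all but 7. So r2c4=7.
Step 2. [r6c8∈{1,2,4,6,7,8}] col 8 places 6 nowhere but r6c8. So r6c8=6.
Step 3. [r1c6∈{3,5,9}] box 2 places 9 nowhere but r1c6, so r1c6=9.
Step 4. [r5c2∈{1,2,5,7}] across row 5, 5 lands solely at r5c2. So r5c2=5.
Step 5. [r6c2∈{1,2,7}] in col 2, 1 fits only at r6c2. So r6c2=1.
Step 6. [r5c4∈{1,4}] in col 4, 4 fits only at r5c4. So r5c4=4.
Step 7. [r6c9∈{2,4,7,8,9}] across row 6, 9 lands solely at r6c9 ⇒ r6c9=9.
Step 8. [r2c6∈{3,5}] in row 2, 3 fits only at r2c6 ⇒ r2c6=3.
Step 9. [r2c8∈{8}] only 8 remains possible at r2c8. So r2c8=8.
Step 10. [r7c6∈{5,7}] across col 6, 5 lands solely at r7c6, so r7c6=5.
Step 11. [r9c2∈{3,7}] row 9 places 3 nowhere but r9c2. So r9c2=3.
Step 12. [r9c6∈{1,7}] row 9 places 7 nowhere but r9c6, so r9c6=7.
Step 13. [r1c5∈{5}] r1c5 has the single candidate 5. So r1c5=5.
Step 14. [r1c1∈{7}] r1c1 is down to just 7. So r1c1=7.
Step 15. [r4c1∈{4}] only 4 remains possible at r4c1 ⇒ r4c1=4.
Step 16. [r4c7∈{7}] nothing but 7 survives at r4c7. So r4c7=7.
Step 17. [r3c2∈{9}] r3c2's peers cover all but 9. So r3c2=9.
Step 18. [r8c2∈{7}] only 7 remains possible at r8c2. So r8c2=7.
Step 19. [r5c5∈{1,2,7}] 7 has one home in row 5: r5c5, so r5c5=7.
Step 20. [r6c7∈{4,8}] row 6 places 4 nowhere but r6c7 ⇒ r6c7=4.
Step 21. [r3c9∈{5,7}] in row 3, 7 fits only at r3c9, so r3c9=7.
Step 22. [r7c7∈{8}] nothing but 8 survives at r7c7. So r7c7=8.
Step 23. [r5c9∈{1,2,8}] 8 has one home in col 9: r5c9. So r5c9=8.
Step 24. [r7c9∈{4}] nothing but 4 survives at r7c9. So r7c9=4.
Step 25. [r4c9∈{1,2}] across col 9, 1 lands solely at r4c9. So r4c9=1.
Step 26. [r1c8∈{2,4}] row 1 places 4 nowhere but r1c8 ⇒ r1c8=4.
Step 27. [r6c3∈{2,7}] 7 has one home in row 6: r6c3 ⇒ r6c3=7.
Step 28. [r8c1∈{9}] r8c1 is down to just 9, so r8c1=9.
Step 29. [r9c4∈{1}] r9c4 is down to just 1, so r9c4=1.
Step 30. [r3c3∈{8}] r3c3 is down to just 8, so r3c3=8.
Step 31. [r3c5∈{1}] r3c5 has the single candidate 1, so r3c5=1.
Step 32. [r7c4∈{9}] r7c4's peers cover all but 9, so r7c4=9.
Step 33. [r3c1∈{5}] r3c1 is down to just 5. So r3c1=5.
Step 34. [r7c8∈{7}] nothing but 7 survives at r7c8, so r7c8=7.
Step 35. [r8c3∈{4}] r8c3 has the single candidate 4, so r8c3=4.
Step 36. [r2c9∈{5}] only 5 remains possible at r2c9. So r2c9=5.
Step 37. [r1c2∈{6}] r1c2 is down to just 6 ⇒ r1c2=6.
Step 38. [r5c6∈{1}] r5c6's peers cover all but 1. So r5c6=1.
Step 39. [r4c6∈{6}] r4c6 is down to just 6 ⇒ r4c6=6.
Step 40. [r5c8∈{2}] r5c8's peers cover all but 2 ⇒ r5c8=2.
Step 41. [r8c7∈{5}] only 5 remains possible at r8c7. So r8c7=5.
Step 42. [r1c3∈{3}] r1c3 is down to just 3. So r1c3=3.
Step 43. [r5c7∈{3}] nothing but 3 survives at r5c7 ⇒ r5c7=3.
Step 44. [r6c5∈{2}] r6c5 is down to just 2 ⇒ r6c5=2.
Step 45. [r7c2∈{2}] r7c2 has the single candidate 2 ⇒ r7c2=2.
Step 46. [r7c5∈{3}] r7c5 has the single candidate 3 ⇒ r7c5=3.
Step 47. [r6c6∈{8}] r6c6's peers cover all but 8, so r6c6=8.
Step 48. [r4c3∈{2}] nothing but 2 survives at r4c3 ⇒ r4c3=2.
Step 49. [r8c8∈{1}] r8c8 is down to just 1 ⇒ r8c8=1.
Step 50. [r1c9∈{2}] only 2 remains possible at r1c9 ⇒ r1c9=2.

Answer: 7 6 3 8 5 9 1 4 2 / 2 4 1 7 6 3 9 8 5 / 5 9 8 2 1 4 6 3 7 / 4 8 2 3 9 6 7 5 1 / 6 5 9 4 7 1 3 2 8 / 3 1 7 5 2 8 4 6 9 / 1 2 6 9 3 5 8 7 4 / 9 7 4 6 8 2 5 1 3 / 8 3 5 1 4 7 2 9 6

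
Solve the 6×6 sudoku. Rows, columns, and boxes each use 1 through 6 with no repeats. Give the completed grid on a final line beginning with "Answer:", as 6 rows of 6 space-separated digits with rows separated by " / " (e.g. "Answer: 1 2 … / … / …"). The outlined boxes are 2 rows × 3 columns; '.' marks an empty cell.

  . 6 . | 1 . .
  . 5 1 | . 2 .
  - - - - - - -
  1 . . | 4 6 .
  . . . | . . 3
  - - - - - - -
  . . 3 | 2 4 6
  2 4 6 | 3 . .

Step 1. [r4c4∈{5}] nothing but 5 survives at r4c4. So r4c4=5.
Step 2. [r4c2∈{2}] only 2 remains possible at r4c2 ⇒ r4c2=2.
Step 3. [r2c1∈{3,4}] r2c1 is the only open cell in row 2 admitting 3. So r2c1=3.
Step 4. [r1c1∈{4}] r1c1's peers cover all but 4, so r1c1=4.
Step 5. [r1c6∈{5}] only 5 remains possible at r1c6. So r1c6=5.
Step 6. [r6c6∈{1}] r6c6 is down to just 1, so r6c6=1.
Step 7. [r5c1∈{5}] r5c1 has the single candidate 5. So r5c1=5.
Step 8. [r3c6∈{2}] r3c6 has the single candidate 2 ⇒ r3c6=2.
Step 9. [r3c2∈{3}] r3c2's peers cover all but 3. So r3c2=3.
Step 10. [r6c5∈{5}] r6c5 is down to just 5. So r6c5=5.
Step 11. [r1c5∈{3}] r1c5 has the single candidate 3, so r1c5=3.
Step 12. [r5c2∈{1}] only 1 remains possible at r5c2 ⇒ r5c2=1.
Step 13. [r2c6∈{4}] nothing but 4 survives at r2c6 ⇒ r2c6=4.
Step 14. [r2c4∈{6}] r2c4 is down to just 6. So r2c4=6.
Step 15. [r3c3∈{5}] r3c3 is down to just 5. So r3c3=5.
Step 16. [r4c3∈{4}] r4c3 is down to just 4, so r4c3=4.
Step 17. [r4c5∈{1}] nothing but 1 survives at r4c5 ⇒ r4c5=1.
Step 18. [r4c1∈{6}] only 6 remains possible at r4c1, so r4c1=6.
Step 19. [r1c3∈{2}] only 2 remains possible at r1c3 ⇒ r1c3=2.

Answer: 4 6 2 1 3 5 / 3 5 1 6 2 4 / 1 3 5 4 6 2 / 6 2 4 5 1 3 / 5 1 3 2 4 6 / 2 4 6 3 5 1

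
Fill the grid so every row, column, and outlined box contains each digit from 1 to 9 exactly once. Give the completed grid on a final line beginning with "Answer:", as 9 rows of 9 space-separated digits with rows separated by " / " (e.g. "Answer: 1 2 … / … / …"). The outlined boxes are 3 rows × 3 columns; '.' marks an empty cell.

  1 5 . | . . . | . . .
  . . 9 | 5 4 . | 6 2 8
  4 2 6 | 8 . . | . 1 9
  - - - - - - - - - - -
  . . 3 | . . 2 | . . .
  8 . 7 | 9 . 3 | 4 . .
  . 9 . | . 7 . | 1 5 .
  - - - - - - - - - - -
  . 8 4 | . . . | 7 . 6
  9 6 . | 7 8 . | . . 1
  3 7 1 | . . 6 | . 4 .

Step 1. [r1c7∈{3}] r1c7's peers cover all but 3 ⇒ r1c7=3.
Step 2. [r9c4∈{2}] r9c4 is down to just 2, so r9c4=2.
Step 3. [r5c5∈{1,5,6}] r5c5 is the only open cell in row 5 admitting 5, so r5c5=5.
Step 4. [r4c8∈{6,7,8,9}] r4c8 is the only open cell in col 8 admitting 8. So r4c8=8.
Step 5. [r7c8∈{3,9}] 9 has one home in col 8: r7c8, so r7c8=9.
Step 6. [r8c3∈{2,5}] 5 has one home in col 3: r8c3, so r8c3=5.
Step 7. [r1c4∈{6}] r1c4's peers cover all but 6. So r1c4=6.
Step 8. [r6c3∈{2}] r6c3 is down to just 2 ⇒ r6c3=2.
Step 9. [r1c6∈{7,9}] across col 6, 9 lands solely at r1c6 ⇒ r1c6=9.
Step 10. [r2c6∈{1,7}] in row 2, 1 fits only at r2c6, so r2c6=1.
Step 11. [r4c2∈{1,4}] 4 has one home in col 2: r4c2, so r4c2=4.
Step 12. [r7c4∈{1,3}] col 4 places 3 nowhere but r7c4, so r7c4=3.
Step 13. [r4c5∈{1,6}] col 5 places 6 nowhere but r4c5 ⇒ r4c5=6.
Step 14. [r9c9∈{5}] r9c9 has the single candidate 5 ⇒ r9c9=5.
Step 15. [r6c4∈{4}] r6c4 has the single candidate 4. So r6c4=4.
Step 16. [r1c8∈{7}] nothing but 7 survives at r1c8 ⇒ r1c8=7.
Step 17. [r1c5∈{2}] r1c5 is down to just 2. So r1c5=2.
Step 18. [r6c1∈{6}] r6c1 has the single candidate 6, so r6c1=6.
Step 19. [r1c3∈{8}] r1c3 is down to just 8, so r1c3=8.
Step 20. [r3c6∈{7}] r3c6 is down to just 7. So r3c6=7.
Step 21. [r8c7∈{2}] r8c7 is down to just 2 ⇒ r8c7=2.
Step 22. [r7c5∈{1}] nothing but 1 survives at r7c5. So r7c5=1.
Step 23. [r4c1∈{5}] r4c1 has the single candidate 5, so r4c1=5.
Step 24. [r4c9∈{7}] r4c9 has the single candidate 7 ⇒ r4c9=7.
Step 25. [r5c8∈{6}] r5c8 is down to just 6. So r5c8=6.
Step 26. [r3c5∈{3}] r3c5's peers cover all but 3 ⇒ r3c5=3.
Step 27. [r2c2∈{3}] r2c2's peers cover all but 3, so r2c2=3.
Step 28. [r8c6∈{4}] nothing but 4 survives at r8c6. So r8c6=4.
Step 29. [r6c6∈{8}] r6c6 is down to just 8. So r6c6=8.
Step 30. [r8c8∈{3}] r8c8 is down to just 3 ⇒ r8c8=3.
Step 31. [r1c9∈{4}] r1c9's peers cover all but 4, so r1c9=4.
Step 32. [r5c2∈{1}] r5c2 has the single candidate 1, so r5c2=1.
Step 33. [r3c7∈{5}] only 5 remains possible at r3c7, so r3c7=5.
Step 34. [r5c9∈{2}] r5c9's peers cover all but 2 ⇒ r5c9=2.
Step 35. [r4c4∈{1}] only 1 remains possible at r4c4, so r4c4=1.
Step 36. [r9c5∈{9}] only 9 remains possible at r9c5 ⇒ r9c5=9.
Step 37. [r2c1∈{7}] r2c1's peers cover all but 7 ⇒ r2c1=7.
Step 38. [r7c6∈{5}] r7c6 has the single candidate 5 ⇒ r7c6=5.
Step 39. [r9c7∈{8}] r9c7 has the single candidate 8 ⇒ r9c7=8.
Step 40. [r4c7∈{9}] nothing but 9 survives at r4c7 ⇒ r4c7=9.
Step 41. [r7c1∈{2}] r7c1's peers cover all but 2. So r7c1=2.
Step 42. [r6c9∈{3}] nothing but 3 survives at r6c9, so r6c9=3.

Answer: 1 5 8 6 2 9 3 7 4 / 7 3 9 5 4 1 6 2 8 / 4 2 6 8 3 7 5 1 9 / 5 4 3 1 6 2 9 8 7 / 8 1 7 9 5 3 4 6 2 / 6 9 2 4 7 8 1 5 3 / 2 8 4 3 1 5 7 9 6 / 9 6 5 7 8 4 2 3 1 / 3 7 1 2 9 6 8 4 5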